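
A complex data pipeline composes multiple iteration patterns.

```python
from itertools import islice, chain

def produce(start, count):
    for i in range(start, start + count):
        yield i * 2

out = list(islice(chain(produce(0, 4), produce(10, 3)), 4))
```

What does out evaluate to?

Step 1: produce(0, 4) yields [0, 2, 4, 6].
Step 2: produce(10, 3) yields [20, 22, 24].
Step 3: chain concatenates: [0, 2, 4, 6, 20, 22, 24].
Step 4: islice takes first 4: [0, 2, 4, 6].
Therefore out = [0, 2, 4, 6].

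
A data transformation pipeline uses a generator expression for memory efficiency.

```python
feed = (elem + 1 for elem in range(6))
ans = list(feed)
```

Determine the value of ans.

Step 1: For each elem in range(6), compute elem+1:
  elem=0: 0+1 = 1
  elem=1: 1+1 = 2
  elem=2: 2+1 = 3
  elem=3: 3+1 = 4
  elem=4: 4+1 = 5
  elem=5: 5+1 = 6
Therefore ans = [1, 2, 3, 4, 5, 6].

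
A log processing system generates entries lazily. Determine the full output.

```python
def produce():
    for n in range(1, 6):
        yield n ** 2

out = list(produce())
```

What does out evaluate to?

Step 1: For each n in range(1, 6), yield n**2:
  n=1: yield 1**2 = 1
  n=2: yield 2**2 = 4
  n=3: yield 3**2 = 9
  n=4: yield 4**2 = 16
  n=5: yield 5**2 = 25
Therefore out = [1, 4, 9, 16, 25].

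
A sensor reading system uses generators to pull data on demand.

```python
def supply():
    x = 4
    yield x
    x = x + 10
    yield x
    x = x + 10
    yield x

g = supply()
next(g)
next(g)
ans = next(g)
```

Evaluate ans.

Step 1: Trace through generator execution:
  Yield 1: x starts at 4, yield 4
  Yield 2: x = 4 + 10 = 14, yield 14
  Yield 3: x = 14 + 10 = 24, yield 24
Step 2: First next() gets 4, second next() gets the second value, third next() yields 24.
Therefore ans = 24.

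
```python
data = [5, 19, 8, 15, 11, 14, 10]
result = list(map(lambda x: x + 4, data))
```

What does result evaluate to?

Step 1: Apply lambda x: x + 4 to each element:
  5 -> 9
  19 -> 23
  8 -> 12
  15 -> 19
  11 -> 15
  14 -> 18
  10 -> 14
Therefore result = [9, 23, 12, 19, 15, 18, 14].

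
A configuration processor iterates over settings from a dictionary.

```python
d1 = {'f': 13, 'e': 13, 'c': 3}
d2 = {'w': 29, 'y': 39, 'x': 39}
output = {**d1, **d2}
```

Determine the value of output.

Step 1: Merge d1 and d2 (d2 values override on key conflicts).
Step 2: d1 has keys ['f', 'e', 'c'], d2 has keys ['w', 'y', 'x'].
Therefore output = {'f': 13, 'e': 13, 'c': 3, 'w': 29, 'y': 39, 'x': 39}.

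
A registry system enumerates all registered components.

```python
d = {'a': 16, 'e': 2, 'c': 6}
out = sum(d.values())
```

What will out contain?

Step 1: d.values() = [16, 2, 6].
Step 2: sum = 24.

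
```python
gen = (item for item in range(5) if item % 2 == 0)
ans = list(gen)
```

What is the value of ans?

Step 1: Filter range(5) keeping only even values:
  item=0: even, included
  item=1: odd, excluded
  item=2: even, included
  item=3: odd, excluded
  item=4: even, included
Therefore ans = [0, 2, 4].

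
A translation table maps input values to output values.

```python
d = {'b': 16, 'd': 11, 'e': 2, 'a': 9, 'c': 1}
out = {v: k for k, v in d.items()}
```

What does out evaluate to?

Step 1: Invert dict (swap keys and values):
  'b': 16 -> 16: 'b'
  'd': 11 -> 11: 'd'
  'e': 2 -> 2: 'e'
  'a': 9 -> 9: 'a'
  'c': 1 -> 1: 'c'
Therefore out = {16: 'b', 11: 'd', 2: 'e', 9: 'a', 1: 'c'}.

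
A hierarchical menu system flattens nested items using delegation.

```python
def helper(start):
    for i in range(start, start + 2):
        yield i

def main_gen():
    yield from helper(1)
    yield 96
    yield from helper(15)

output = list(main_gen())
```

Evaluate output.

Step 1: main_gen() delegates to helper(1):
  yield 1
  yield 2
Step 2: yield 96
Step 3: Delegates to helper(15):
  yield 15
  yield 16
Therefore output = [1, 2, 96, 15, 16].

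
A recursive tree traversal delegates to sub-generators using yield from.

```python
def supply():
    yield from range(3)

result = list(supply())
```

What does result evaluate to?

Step 1: yield from delegates to the iterable, yielding each element.
Step 2: Collected values: [0, 1, 2].
Therefore result = [0, 1, 2].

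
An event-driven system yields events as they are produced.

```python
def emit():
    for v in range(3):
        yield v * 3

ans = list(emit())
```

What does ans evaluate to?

Step 1: For each v in range(3), yield v * 3:
  v=0: yield 0 * 3 = 0
  v=1: yield 1 * 3 = 3
  v=2: yield 2 * 3 = 6
Therefore ans = [0, 3, 6].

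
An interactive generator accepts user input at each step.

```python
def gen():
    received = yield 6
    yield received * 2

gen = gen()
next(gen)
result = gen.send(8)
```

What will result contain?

Step 1: next(gen) advances to first yield, producing 6.
Step 2: send(8) resumes, received = 8.
Step 3: yield received * 2 = 8 * 2 = 16.
Therefore result = 16.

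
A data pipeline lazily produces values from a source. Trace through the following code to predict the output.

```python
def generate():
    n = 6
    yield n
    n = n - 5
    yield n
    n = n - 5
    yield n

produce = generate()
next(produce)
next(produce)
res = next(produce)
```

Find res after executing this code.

Step 1: Trace through generator execution:
  Yield 1: n starts at 6, yield 6
  Yield 2: n = 6 - 5 = 1, yield 1
  Yield 3: n = 1 - 5 = -4, yield -4
Step 2: First next() gets 6, second next() gets the second value, third next() yields -4.
Therefore res = -4.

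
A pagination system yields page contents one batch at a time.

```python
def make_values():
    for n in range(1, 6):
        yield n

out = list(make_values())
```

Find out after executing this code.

Step 1: The generator yields each value from range(1, 6).
Step 2: list() consumes all yields: [1, 2, 3, 4, 5].
Therefore out = [1, 2, 3, 4, 5].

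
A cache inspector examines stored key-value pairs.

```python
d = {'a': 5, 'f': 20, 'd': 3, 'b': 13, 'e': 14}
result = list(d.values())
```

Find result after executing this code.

Step 1: d.values() returns the dictionary values in insertion order.
Therefore result = [5, 20, 3, 13, 14].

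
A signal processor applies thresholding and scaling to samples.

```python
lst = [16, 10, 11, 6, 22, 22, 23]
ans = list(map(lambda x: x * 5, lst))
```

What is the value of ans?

Step 1: Apply lambda x: x * 5 to each element:
  16 -> 80
  10 -> 50
  11 -> 55
  6 -> 30
  22 -> 110
  22 -> 110
  23 -> 115
Therefore ans = [80, 50, 55, 30, 110, 110, 115].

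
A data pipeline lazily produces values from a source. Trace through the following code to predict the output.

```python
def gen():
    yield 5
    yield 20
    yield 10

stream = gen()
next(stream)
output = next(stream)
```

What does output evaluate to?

Step 1: gen() creates a generator.
Step 2: next(stream) yields 5 (consumed and discarded).
Step 3: next(stream) yields 20, assigned to output.
Therefore output = 20.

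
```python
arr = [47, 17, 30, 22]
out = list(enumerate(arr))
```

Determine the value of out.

Step 1: enumerate pairs each element with its index:
  (0, 47)
  (1, 17)
  (2, 30)
  (3, 22)
Therefore out = [(0, 47), (1, 17), (2, 30), (3, 22)].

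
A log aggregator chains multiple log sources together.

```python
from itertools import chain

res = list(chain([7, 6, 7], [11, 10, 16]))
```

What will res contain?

Step 1: chain() concatenates iterables: [7, 6, 7] + [11, 10, 16].
Therefore res = [7, 6, 7, 11, 10, 16].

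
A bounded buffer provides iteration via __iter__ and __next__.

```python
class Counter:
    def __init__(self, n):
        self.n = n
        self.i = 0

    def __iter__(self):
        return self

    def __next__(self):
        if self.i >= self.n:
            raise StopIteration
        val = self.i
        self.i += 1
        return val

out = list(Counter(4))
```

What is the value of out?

Step 1: Counter(4) creates an iterator counting 0 to 3.
Step 2: list() consumes all values: [0, 1, 2, 3].
Therefore out = [0, 1, 2, 3].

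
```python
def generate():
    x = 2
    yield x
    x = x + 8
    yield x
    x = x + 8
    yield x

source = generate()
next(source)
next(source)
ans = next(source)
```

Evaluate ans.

Step 1: Trace through generator execution:
  Yield 1: x starts at 2, yield 2
  Yield 2: x = 2 + 8 = 10, yield 10
  Yield 3: x = 10 + 8 = 18, yield 18
Step 2: First next() gets 2, second next() gets the second value, third next() yields 18.
Therefore ans = 18.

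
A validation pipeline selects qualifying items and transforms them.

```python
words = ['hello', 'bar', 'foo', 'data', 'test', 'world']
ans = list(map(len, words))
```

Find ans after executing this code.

Step 1: Map len() to each word:
  'hello' -> 5
  'bar' -> 3
  'foo' -> 3
  'data' -> 4
  'test' -> 4
  'world' -> 5
Therefore ans = [5, 3, 3, 4, 4, 5].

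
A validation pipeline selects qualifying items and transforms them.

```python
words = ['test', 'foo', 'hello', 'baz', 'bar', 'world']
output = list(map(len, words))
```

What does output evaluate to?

Step 1: Map len() to each word:
  'test' -> 4
  'foo' -> 3
  'hello' -> 5
  'baz' -> 3
  'bar' -> 3
  'world' -> 5
Therefore output = [4, 3, 5, 3, 3, 5].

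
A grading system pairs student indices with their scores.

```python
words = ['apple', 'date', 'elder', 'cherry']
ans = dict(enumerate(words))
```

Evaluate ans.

Step 1: enumerate pairs indices with words:
  0 -> 'apple'
  1 -> 'date'
  2 -> 'elder'
  3 -> 'cherry'
Therefore ans = {0: 'apple', 1: 'date', 2: 'elder', 3: 'cherry'}.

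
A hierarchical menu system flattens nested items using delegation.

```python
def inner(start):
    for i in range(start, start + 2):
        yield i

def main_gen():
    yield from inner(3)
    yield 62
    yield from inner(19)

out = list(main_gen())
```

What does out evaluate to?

Step 1: main_gen() delegates to inner(3):
  yield 3
  yield 4
Step 2: yield 62
Step 3: Delegates to inner(19):
  yield 19
  yield 20
Therefore out = [3, 4, 62, 19, 20].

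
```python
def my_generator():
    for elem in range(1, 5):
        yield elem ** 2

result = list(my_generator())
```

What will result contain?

Step 1: For each elem in range(1, 5), yield elem**2:
  elem=1: yield 1**2 = 1
  elem=2: yield 2**2 = 4
  elem=3: yield 3**2 = 9
  elem=4: yield 4**2 = 16
Therefore result = [1, 4, 9, 16].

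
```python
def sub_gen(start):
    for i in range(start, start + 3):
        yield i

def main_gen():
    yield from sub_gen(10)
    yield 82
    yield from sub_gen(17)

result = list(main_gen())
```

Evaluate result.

Step 1: main_gen() delegates to sub_gen(10):
  yield 10
  yield 11
  yield 12
Step 2: yield 82
Step 3: Delegates to sub_gen(17):
  yield 17
  yield 18
  yield 19
Therefore result = [10, 11, 12, 82, 17, 18, 19].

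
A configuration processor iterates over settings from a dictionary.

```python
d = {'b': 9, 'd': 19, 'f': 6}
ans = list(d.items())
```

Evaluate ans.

Step 1: d.items() returns (key, value) pairs in insertion order.
Therefore ans = [('b', 9), ('d', 19), ('f', 6)].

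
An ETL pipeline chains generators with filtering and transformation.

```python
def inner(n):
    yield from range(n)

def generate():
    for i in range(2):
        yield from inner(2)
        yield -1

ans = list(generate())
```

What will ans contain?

Step 1: For each i in range(2):
  i=0: yield from inner(2) -> [0, 1], then yield -1
  i=1: yield from inner(2) -> [0, 1], then yield -1
Therefore ans = [0, 1, -1, 0, 1, -1].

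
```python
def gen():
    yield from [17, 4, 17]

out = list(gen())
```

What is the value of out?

Step 1: yield from delegates to the iterable, yielding each element.
Step 2: Collected values: [17, 4, 17].
Therefore out = [17, 4, 17].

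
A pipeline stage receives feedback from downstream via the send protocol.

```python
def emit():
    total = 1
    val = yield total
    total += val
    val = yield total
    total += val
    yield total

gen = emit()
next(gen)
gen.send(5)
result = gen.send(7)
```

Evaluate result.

Step 1: next() -> yield total=1.
Step 2: send(5) -> val=5, total = 1+5 = 6, yield 6.
Step 3: send(7) -> val=7, total = 6+7 = 13, yield 13.
Therefore result = 13.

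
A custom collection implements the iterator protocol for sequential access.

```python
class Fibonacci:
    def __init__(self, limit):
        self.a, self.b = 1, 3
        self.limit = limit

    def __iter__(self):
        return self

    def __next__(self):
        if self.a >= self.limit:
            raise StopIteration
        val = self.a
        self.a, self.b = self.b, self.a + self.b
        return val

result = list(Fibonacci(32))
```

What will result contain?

Step 1: Fibonacci-like sequence (a=1, b=3) until >= 32:
  Yield 1, then a,b = 3,4
  Yield 3, then a,b = 4,7
  Yield 4, then a,b = 7,11
  Yield 7, then a,b = 11,18
  Yield 11, then a,b = 18,29
  Yield 18, then a,b = 29,47
  Yield 29, then a,b = 47,76
Step 2: 47 >= 32, stop.
Therefore result = [1, 3, 4, 7, 11, 18, 29].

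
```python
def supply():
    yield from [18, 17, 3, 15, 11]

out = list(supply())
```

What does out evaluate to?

Step 1: yield from delegates to the iterable, yielding each element.
Step 2: Collected values: [18, 17, 3, 15, 11].
Therefore out = [18, 17, 3, 15, 11].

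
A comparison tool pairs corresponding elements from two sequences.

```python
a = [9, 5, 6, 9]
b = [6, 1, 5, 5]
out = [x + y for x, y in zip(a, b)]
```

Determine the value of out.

Step 1: Add corresponding elements:
  9 + 6 = 15
  5 + 1 = 6
  6 + 5 = 11
  9 + 5 = 14
Therefore out = [15, 6, 11, 14].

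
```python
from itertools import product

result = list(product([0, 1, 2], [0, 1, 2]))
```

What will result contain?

Step 1: product([0, 1, 2], [0, 1, 2]) gives all pairs:
  (0, 0)
  (0, 1)
  (0, 2)
  (1, 0)
  (1, 1)
  (1, 2)
  (2, 0)
  (2, 1)
  (2, 2)
Therefore result = [(0, 0), (0, 1), (0, 2), (1, 0), (1, 1), (1, 2), (2, 0), (2, 1), (2, 2)].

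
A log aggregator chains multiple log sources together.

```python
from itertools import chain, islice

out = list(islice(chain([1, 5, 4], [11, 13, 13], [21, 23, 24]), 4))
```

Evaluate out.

Step 1: chain([1, 5, 4], [11, 13, 13], [21, 23, 24]) = [1, 5, 4, 11, 13, 13, 21, 23, 24].
Step 2: islice takes first 4 elements: [1, 5, 4, 11].
Therefore out = [1, 5, 4, 11].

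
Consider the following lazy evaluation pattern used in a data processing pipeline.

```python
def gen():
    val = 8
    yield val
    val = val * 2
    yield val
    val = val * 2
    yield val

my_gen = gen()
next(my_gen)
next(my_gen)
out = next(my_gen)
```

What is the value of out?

Step 1: Trace through generator execution:
  Yield 1: val starts at 8, yield 8
  Yield 2: val = 8 * 2 = 16, yield 16
  Yield 3: val = 16 * 2 = 32, yield 32
Step 2: First next() gets 8, second next() gets the second value, third next() yields 32.
Therefore out = 32.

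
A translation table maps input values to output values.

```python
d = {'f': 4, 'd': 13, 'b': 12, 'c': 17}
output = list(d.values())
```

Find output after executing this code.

Step 1: d.values() returns the dictionary values in insertion order.
Therefore output = [4, 13, 12, 17].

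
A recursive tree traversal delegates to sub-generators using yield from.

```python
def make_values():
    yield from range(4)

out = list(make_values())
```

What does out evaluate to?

Step 1: yield from delegates to the iterable, yielding each element.
Step 2: Collected values: [0, 1, 2, 3].
Therefore out = [0, 1, 2, 3].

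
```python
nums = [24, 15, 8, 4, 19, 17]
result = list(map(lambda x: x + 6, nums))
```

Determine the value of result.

Step 1: Apply lambda x: x + 6 to each element:
  24 -> 30
  15 -> 21
  8 -> 14
  4 -> 10
  19 -> 25
  17 -> 23
Therefore result = [30, 21, 14, 10, 25, 23].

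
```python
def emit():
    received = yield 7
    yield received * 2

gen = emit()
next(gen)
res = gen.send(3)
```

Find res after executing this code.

Step 1: next(gen) advances to first yield, producing 7.
Step 2: send(3) resumes, received = 3.
Step 3: yield received * 2 = 3 * 2 = 6.
Therefore res = 6.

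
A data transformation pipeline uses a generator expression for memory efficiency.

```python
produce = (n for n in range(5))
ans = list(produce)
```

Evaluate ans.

Step 1: Generator expression iterates range(5): [0, 1, 2, 3, 4].
Step 2: list() collects all values.
Therefore ans = [0, 1, 2, 3, 4].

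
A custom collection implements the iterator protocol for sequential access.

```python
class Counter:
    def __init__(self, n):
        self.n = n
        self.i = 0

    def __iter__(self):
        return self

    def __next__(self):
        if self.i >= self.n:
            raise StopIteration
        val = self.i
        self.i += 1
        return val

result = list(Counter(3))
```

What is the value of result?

Step 1: Counter(3) creates an iterator counting 0 to 2.
Step 2: list() consumes all values: [0, 1, 2].
Therefore result = [0, 1, 2].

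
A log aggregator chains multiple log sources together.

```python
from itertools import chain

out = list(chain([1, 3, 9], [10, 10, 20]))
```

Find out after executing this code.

Step 1: chain() concatenates iterables: [1, 3, 9] + [10, 10, 20].
Therefore out = [1, 3, 9, 10, 10, 20].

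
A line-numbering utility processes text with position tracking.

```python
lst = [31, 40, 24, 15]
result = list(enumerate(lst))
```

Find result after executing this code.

Step 1: enumerate pairs each element with its index:
  (0, 31)
  (1, 40)
  (2, 24)
  (3, 15)
Therefore result = [(0, 31), (1, 40), (2, 24), (3, 15)].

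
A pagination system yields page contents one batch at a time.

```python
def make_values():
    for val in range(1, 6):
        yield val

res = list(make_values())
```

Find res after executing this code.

Step 1: The generator yields each value from range(1, 6).
Step 2: list() consumes all yields: [1, 2, 3, 4, 5].
Therefore res = [1, 2, 3, 4, 5].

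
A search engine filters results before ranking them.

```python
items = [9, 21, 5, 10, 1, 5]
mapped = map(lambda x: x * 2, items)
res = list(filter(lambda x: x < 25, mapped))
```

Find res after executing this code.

Step 1: Map x * 2:
  9 -> 18
  21 -> 42
  5 -> 10
  10 -> 20
  1 -> 2
  5 -> 10
Step 2: Filter for < 25:
  18: kept
  42: removed
  10: kept
  20: kept
  2: kept
  10: kept
Therefore res = [18, 10, 20, 2, 10].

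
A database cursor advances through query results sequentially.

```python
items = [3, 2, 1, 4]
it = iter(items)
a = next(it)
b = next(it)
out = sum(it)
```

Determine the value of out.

Step 1: Create iterator over [3, 2, 1, 4].
Step 2: a = next() = 3, b = next() = 2.
Step 3: sum() of remaining [1, 4] = 5.
Therefore out = 5.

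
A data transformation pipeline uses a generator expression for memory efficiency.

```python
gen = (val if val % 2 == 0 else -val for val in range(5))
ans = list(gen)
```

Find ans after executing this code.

Step 1: For each val in range(5), yield val if even, else -val:
  val=0: even, yield 0
  val=1: odd, yield -1
  val=2: even, yield 2
  val=3: odd, yield -3
  val=4: even, yield 4
Therefore ans = [0, -1, 2, -3, 4].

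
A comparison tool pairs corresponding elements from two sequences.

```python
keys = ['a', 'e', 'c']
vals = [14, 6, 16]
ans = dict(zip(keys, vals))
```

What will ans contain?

Step 1: zip pairs keys with values:
  'a' -> 14
  'e' -> 6
  'c' -> 16
Therefore ans = {'a': 14, 'e': 6, 'c': 16}.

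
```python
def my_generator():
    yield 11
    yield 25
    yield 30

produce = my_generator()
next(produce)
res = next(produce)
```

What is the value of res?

Step 1: my_generator() creates a generator.
Step 2: next(produce) yields 11 (consumed and discarded).
Step 3: next(produce) yields 25, assigned to res.
Therefore res = 25.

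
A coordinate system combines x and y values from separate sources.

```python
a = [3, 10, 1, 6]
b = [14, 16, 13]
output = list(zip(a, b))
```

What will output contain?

Step 1: zip stops at shortest (len(a)=4, len(b)=3):
  Index 0: (3, 14)
  Index 1: (10, 16)
  Index 2: (1, 13)
Step 2: Last element of a (6) has no pair, dropped.
Therefore output = [(3, 14), (10, 16), (1, 13)].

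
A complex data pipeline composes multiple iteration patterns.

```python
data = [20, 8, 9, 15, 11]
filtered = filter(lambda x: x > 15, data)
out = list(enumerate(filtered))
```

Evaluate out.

Step 1: Filter [20, 8, 9, 15, 11] for > 15: [20].
Step 2: enumerate re-indexes from 0: [(0, 20)].
Therefore out = [(0, 20)].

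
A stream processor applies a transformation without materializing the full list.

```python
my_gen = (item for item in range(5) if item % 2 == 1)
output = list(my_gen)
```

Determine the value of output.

Step 1: Filter range(5) keeping only odd values:
  item=0: even, excluded
  item=1: odd, included
  item=2: even, excluded
  item=3: odd, included
  item=4: even, excluded
Therefore output = [1, 3].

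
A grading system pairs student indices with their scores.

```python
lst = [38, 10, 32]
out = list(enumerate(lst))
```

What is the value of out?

Step 1: enumerate pairs each element with its index:
  (0, 38)
  (1, 10)
  (2, 32)
Therefore out = [(0, 38), (1, 10), (2, 32)].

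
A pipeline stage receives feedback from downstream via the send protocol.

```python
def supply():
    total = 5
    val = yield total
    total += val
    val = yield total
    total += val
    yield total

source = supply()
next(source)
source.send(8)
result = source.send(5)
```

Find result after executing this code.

Step 1: next() -> yield total=5.
Step 2: send(8) -> val=8, total = 5+8 = 13, yield 13.
Step 3: send(5) -> val=5, total = 13+5 = 18, yield 18.
Therefore result = 18.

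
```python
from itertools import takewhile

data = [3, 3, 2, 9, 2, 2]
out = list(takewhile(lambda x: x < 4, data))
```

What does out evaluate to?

Step 1: takewhile stops at first element >= 4:
  3 < 4: take
  3 < 4: take
  2 < 4: take
  9 >= 4: stop
Therefore out = [3, 3, 2].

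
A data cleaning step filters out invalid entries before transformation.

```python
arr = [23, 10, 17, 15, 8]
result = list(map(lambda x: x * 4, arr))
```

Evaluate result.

Step 1: Apply lambda x: x * 4 to each element:
  23 -> 92
  10 -> 40
  17 -> 68
  15 -> 60
  8 -> 32
Therefore result = [92, 40, 68, 60, 32].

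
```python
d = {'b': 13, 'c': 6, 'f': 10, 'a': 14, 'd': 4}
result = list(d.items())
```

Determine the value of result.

Step 1: d.items() returns (key, value) pairs in insertion order.
Therefore result = [('b', 13), ('c', 6), ('f', 10), ('a', 14), ('d', 4)].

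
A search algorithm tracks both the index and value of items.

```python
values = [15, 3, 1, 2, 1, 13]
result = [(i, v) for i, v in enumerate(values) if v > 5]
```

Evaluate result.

Step 1: Filter enumerate([15, 3, 1, 2, 1, 13]) keeping v > 5:
  (0, 15): 15 > 5, included
  (1, 3): 3 <= 5, excluded
  (2, 1): 1 <= 5, excluded
  (3, 2): 2 <= 5, excluded
  (4, 1): 1 <= 5, excluded
  (5, 13): 13 > 5, included
Therefore result = [(0, 15), (5, 13)].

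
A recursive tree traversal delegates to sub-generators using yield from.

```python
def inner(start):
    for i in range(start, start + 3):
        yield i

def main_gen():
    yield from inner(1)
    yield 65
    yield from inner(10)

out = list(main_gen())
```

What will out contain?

Step 1: main_gen() delegates to inner(1):
  yield 1
  yield 2
  yield 3
Step 2: yield 65
Step 3: Delegates to inner(10):
  yield 10
  yield 11
  yield 12
Therefore out = [1, 2, 3, 65, 10, 11, 12].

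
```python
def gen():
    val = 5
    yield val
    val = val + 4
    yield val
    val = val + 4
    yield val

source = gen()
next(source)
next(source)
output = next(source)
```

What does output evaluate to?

Step 1: Trace through generator execution:
  Yield 1: val starts at 5, yield 5
  Yield 2: val = 5 + 4 = 9, yield 9
  Yield 3: val = 9 + 4 = 13, yield 13
Step 2: First next() gets 5, second next() gets the second value, third next() yields 13.
Therefore output = 13.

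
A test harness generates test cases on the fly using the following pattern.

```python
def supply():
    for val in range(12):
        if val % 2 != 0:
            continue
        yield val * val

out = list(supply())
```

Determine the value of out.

Step 1: Only yield val**2 when val is divisible by 2:
  val=0: 0 % 2 == 0, yield 0**2 = 0
  val=2: 2 % 2 == 0, yield 2**2 = 4
  val=4: 4 % 2 == 0, yield 4**2 = 16
  val=6: 6 % 2 == 0, yield 6**2 = 36
  val=8: 8 % 2 == 0, yield 8**2 = 64
  val=10: 10 % 2 == 0, yield 10**2 = 100
Therefore out = [0, 4, 16, 36, 64, 100].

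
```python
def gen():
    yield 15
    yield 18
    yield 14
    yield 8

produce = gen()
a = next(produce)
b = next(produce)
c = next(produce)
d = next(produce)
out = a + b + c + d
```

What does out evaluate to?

Step 1: Create generator and consume all values:
  a = next(produce) = 15
  b = next(produce) = 18
  c = next(produce) = 14
  d = next(produce) = 8
Step 2: out = 15 + 18 + 14 + 8 = 55.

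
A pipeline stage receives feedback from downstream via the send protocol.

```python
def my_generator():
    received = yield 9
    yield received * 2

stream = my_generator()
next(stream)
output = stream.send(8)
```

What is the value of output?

Step 1: next(stream) advances to first yield, producing 9.
Step 2: send(8) resumes, received = 8.
Step 3: yield received * 2 = 8 * 2 = 16.
Therefore output = 16.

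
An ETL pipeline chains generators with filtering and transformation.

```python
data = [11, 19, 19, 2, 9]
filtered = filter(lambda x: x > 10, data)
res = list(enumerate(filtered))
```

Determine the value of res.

Step 1: Filter [11, 19, 19, 2, 9] for > 10: [11, 19, 19].
Step 2: enumerate re-indexes from 0: [(0, 11), (1, 19), (2, 19)].
Therefore res = [(0, 11), (1, 19), (2, 19)].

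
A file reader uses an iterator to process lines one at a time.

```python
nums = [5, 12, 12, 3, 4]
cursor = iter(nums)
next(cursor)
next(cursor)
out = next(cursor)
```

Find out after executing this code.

Step 1: Create iterator over [5, 12, 12, 3, 4].
Step 2: next() consumes 5.
Step 3: next() consumes 12.
Step 4: next() returns 12.
Therefore out = 12.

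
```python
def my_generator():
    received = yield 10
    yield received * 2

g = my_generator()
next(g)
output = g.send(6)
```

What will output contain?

Step 1: next(g) advances to first yield, producing 10.
Step 2: send(6) resumes, received = 6.
Step 3: yield received * 2 = 6 * 2 = 12.
Therefore output = 12.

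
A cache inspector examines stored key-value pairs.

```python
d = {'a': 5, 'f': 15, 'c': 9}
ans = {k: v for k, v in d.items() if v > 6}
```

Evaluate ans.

Step 1: Filter items where value > 6:
  'a': 5 <= 6: removed
  'f': 15 > 6: kept
  'c': 9 > 6: kept
Therefore ans = {'f': 15, 'c': 9}.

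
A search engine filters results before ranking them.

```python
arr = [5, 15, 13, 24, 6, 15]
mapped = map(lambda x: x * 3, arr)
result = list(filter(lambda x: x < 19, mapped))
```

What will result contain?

Step 1: Map x * 3:
  5 -> 15
  15 -> 45
  13 -> 39
  24 -> 72
  6 -> 18
  15 -> 45
Step 2: Filter for < 19:
  15: kept
  45: removed
  39: removed
  72: removed
  18: kept
  45: removed
Therefore result = [15, 18].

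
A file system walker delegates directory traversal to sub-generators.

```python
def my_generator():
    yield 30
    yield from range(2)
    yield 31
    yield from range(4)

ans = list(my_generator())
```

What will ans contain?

Step 1: Trace yields in order:
  yield 30
  yield 0
  yield 1
  yield 31
  yield 0
  yield 1
  yield 2
  yield 3
Therefore ans = [30, 0, 1, 31, 0, 1, 2, 3].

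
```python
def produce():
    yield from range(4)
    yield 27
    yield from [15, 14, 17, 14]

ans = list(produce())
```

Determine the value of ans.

Step 1: Trace yields in order:
  yield 0
  yield 1
  yield 2
  yield 3
  yield 27
  yield 15
  yield 14
  yield 17
  yield 14
Therefore ans = [0, 1, 2, 3, 27, 15, 14, 17, 14].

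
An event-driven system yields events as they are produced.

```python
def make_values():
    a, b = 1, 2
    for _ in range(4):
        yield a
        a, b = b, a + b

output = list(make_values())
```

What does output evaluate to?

Step 1: Fibonacci-like sequence starting with a=1, b=2:
  Iteration 1: yield a=1, then a,b = 2,3
  Iteration 2: yield a=2, then a,b = 3,5
  Iteration 3: yield a=3, then a,b = 5,8
  Iteration 4: yield a=5, then a,b = 8,13
Therefore output = [1, 2, 3, 5].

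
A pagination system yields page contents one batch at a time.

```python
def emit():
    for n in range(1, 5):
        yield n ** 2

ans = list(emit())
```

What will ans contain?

Step 1: For each n in range(1, 5), yield n**2:
  n=1: yield 1**2 = 1
  n=2: yield 2**2 = 4
  n=3: yield 3**2 = 9
  n=4: yield 4**2 = 16
Therefore ans = [1, 4, 9, 16].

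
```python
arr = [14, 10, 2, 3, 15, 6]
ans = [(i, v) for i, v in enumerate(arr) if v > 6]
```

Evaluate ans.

Step 1: Filter enumerate([14, 10, 2, 3, 15, 6]) keeping v > 6:
  (0, 14): 14 > 6, included
  (1, 10): 10 > 6, included
  (2, 2): 2 <= 6, excluded
  (3, 3): 3 <= 6, excluded
  (4, 15): 15 > 6, included
  (5, 6): 6 <= 6, excluded
Therefore ans = [(0, 14), (1, 10), (4, 15)].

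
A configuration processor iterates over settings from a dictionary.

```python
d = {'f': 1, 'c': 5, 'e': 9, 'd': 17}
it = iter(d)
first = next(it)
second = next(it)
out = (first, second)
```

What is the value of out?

Step 1: iter(d) iterates over keys: ['f', 'c', 'e', 'd'].
Step 2: first = next(it) = 'f', second = next(it) = 'c'.
Therefore out = ('f', 'c').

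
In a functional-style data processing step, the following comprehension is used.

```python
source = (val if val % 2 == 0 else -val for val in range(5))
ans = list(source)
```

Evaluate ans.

Step 1: For each val in range(5), yield val if even, else -val:
  val=0: even, yield 0
  val=1: odd, yield -1
  val=2: even, yield 2
  val=3: odd, yield -3
  val=4: even, yield 4
Therefore ans = [0, -1, 2, -3, 4].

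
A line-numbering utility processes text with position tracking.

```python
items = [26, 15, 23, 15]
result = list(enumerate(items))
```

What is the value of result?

Step 1: enumerate pairs each element with its index:
  (0, 26)
  (1, 15)
  (2, 23)
  (3, 15)
Therefore result = [(0, 26), (1, 15), (2, 23), (3, 15)].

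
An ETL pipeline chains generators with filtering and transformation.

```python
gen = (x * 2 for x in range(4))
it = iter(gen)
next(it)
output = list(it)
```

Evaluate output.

Step 1: Generator produces [0, 2, 4, 6].
Step 2: next(it) consumes first element (0).
Step 3: list(it) collects remaining: [2, 4, 6].
Therefore output = [2, 4, 6].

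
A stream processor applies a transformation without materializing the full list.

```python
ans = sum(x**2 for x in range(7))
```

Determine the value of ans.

Step 1: Compute x**2 for each x in range(7):
  x=0: 0**2 = 0
  x=1: 1**2 = 1
  x=2: 2**2 = 4
  x=3: 3**2 = 9
  x=4: 4**2 = 16
  x=5: 5**2 = 25
  x=6: 6**2 = 36
Step 2: sum = 0 + 1 + 4 + 9 + 16 + 25 + 36 = 91.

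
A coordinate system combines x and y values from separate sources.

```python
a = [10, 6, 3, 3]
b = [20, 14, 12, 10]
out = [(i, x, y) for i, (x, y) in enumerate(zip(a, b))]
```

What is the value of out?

Step 1: enumerate(zip(a, b)) gives index with paired elements:
  i=0: (10, 20)
  i=1: (6, 14)
  i=2: (3, 12)
  i=3: (3, 10)
Therefore out = [(0, 10, 20), (1, 6, 14), (2, 3, 12), (3, 3, 10)].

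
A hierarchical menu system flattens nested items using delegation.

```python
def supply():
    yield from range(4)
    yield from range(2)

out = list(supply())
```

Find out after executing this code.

Step 1: Trace yields in order:
  yield 0
  yield 1
  yield 2
  yield 3
  yield 0
  yield 1
Therefore out = [0, 1, 2, 3, 0, 1].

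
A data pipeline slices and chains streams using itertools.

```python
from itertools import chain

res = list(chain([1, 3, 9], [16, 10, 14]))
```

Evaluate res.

Step 1: chain() concatenates iterables: [1, 3, 9] + [16, 10, 14].
Therefore res = [1, 3, 9, 16, 10, 14].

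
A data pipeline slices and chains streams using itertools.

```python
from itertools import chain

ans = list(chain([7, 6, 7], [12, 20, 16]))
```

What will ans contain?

Step 1: chain() concatenates iterables: [7, 6, 7] + [12, 20, 16].
Therefore ans = [7, 6, 7, 12, 20, 16].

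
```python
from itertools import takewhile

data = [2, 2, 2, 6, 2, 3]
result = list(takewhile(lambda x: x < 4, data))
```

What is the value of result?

Step 1: takewhile stops at first element >= 4:
  2 < 4: take
  2 < 4: take
  2 < 4: take
  6 >= 4: stop
Therefore result = [2, 2, 2].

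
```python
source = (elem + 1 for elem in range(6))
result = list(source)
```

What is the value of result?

Step 1: For each elem in range(6), compute elem+1:
  elem=0: 0+1 = 1
  elem=1: 1+1 = 2
  elem=2: 2+1 = 3
  elem=3: 3+1 = 4
  elem=4: 4+1 = 5
  elem=5: 5+1 = 6
Therefore result = [1, 2, 3, 4, 5, 6].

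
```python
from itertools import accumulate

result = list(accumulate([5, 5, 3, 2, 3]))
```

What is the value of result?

Step 1: accumulate computes running sums:
  + 5 = 5
  + 5 = 10
  + 3 = 13
  + 2 = 15
  + 3 = 18
Therefore result = [5, 10, 13, 15, 18].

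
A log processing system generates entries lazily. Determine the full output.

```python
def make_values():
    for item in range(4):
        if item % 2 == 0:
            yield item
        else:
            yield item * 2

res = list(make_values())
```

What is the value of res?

Step 1: For each item in range(4), yield item if even, else item*2:
  item=0 (even): yield 0
  item=1 (odd): yield 1*2 = 2
  item=2 (even): yield 2
  item=3 (odd): yield 3*2 = 6
Therefore res = [0, 2, 2, 6].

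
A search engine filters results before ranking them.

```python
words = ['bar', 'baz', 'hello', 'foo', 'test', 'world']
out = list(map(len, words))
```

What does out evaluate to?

Step 1: Map len() to each word:
  'bar' -> 3
  'baz' -> 3
  'hello' -> 5
  'foo' -> 3
  'test' -> 4
  'world' -> 5
Therefore out = [3, 3, 5, 3, 4, 5].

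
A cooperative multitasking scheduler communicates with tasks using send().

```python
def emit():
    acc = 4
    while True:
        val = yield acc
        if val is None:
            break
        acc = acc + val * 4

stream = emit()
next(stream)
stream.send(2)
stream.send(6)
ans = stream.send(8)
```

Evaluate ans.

Step 1: next() -> yield acc=4.
Step 2: send(2) -> val=2, acc = 4 + 2*4 = 12, yield 12.
Step 3: send(6) -> val=6, acc = 12 + 6*4 = 36, yield 36.
Step 4: send(8) -> val=8, acc = 36 + 8*4 = 68, yield 68.
Therefore ans = 68.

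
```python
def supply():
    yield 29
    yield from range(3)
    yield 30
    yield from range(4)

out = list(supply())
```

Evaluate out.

Step 1: Trace yields in order:
  yield 29
  yield 0
  yield 1
  yield 2
  yield 30
  yield 0
  yield 1
  yield 2
  yield 3
Therefore out = [29, 0, 1, 2, 30, 0, 1, 2, 3].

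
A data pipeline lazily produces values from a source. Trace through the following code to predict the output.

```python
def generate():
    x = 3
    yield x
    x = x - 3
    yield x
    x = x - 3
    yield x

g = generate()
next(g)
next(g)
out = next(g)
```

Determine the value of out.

Step 1: Trace through generator execution:
  Yield 1: x starts at 3, yield 3
  Yield 2: x = 3 - 3 = 0, yield 0
  Yield 3: x = 0 - 3 = -3, yield -3
Step 2: First next() gets 3, second next() gets the second value, third next() yields -3.
Therefore out = -3.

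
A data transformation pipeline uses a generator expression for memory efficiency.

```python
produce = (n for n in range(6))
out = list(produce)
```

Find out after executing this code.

Step 1: Generator expression iterates range(6): [0, 1, 2, 3, 4, 5].
Step 2: list() collects all values.
Therefore out = [0, 1, 2, 3, 4, 5].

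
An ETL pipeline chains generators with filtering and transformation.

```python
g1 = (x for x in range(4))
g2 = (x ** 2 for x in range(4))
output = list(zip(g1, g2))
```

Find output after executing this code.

Step 1: g1 produces [0, 1, 2, 3].
Step 2: g2 produces [0, 1, 4, 9].
Step 3: zip pairs them: [(0, 0), (1, 1), (2, 4), (3, 9)].
Therefore output = [(0, 0), (1, 1), (2, 4), (3, 9)].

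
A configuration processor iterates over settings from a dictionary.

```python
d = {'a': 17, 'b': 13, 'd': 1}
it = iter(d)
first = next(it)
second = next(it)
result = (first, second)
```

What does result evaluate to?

Step 1: iter(d) iterates over keys: ['a', 'b', 'd'].
Step 2: first = next(it) = 'a', second = next(it) = 'b'.
Therefore result = ('a', 'b').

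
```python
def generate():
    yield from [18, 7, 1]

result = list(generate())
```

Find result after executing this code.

Step 1: yield from delegates to the iterable, yielding each element.
Step 2: Collected values: [18, 7, 1].
Therefore result = [18, 7, 1].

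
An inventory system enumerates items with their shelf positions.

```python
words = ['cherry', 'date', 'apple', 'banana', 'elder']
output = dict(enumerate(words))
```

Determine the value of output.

Step 1: enumerate pairs indices with words:
  0 -> 'cherry'
  1 -> 'date'
  2 -> 'apple'
  3 -> 'banana'
  4 -> 'elder'
Therefore output = {0: 'cherry', 1: 'date', 2: 'apple', 3: 'banana', 4: 'elder'}.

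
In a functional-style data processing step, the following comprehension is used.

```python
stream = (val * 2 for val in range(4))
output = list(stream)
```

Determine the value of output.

Step 1: For each val in range(4), compute val*2:
  val=0: 0*2 = 0
  val=1: 1*2 = 2
  val=2: 2*2 = 4
  val=3: 3*2 = 6
Therefore output = [0, 2, 4, 6].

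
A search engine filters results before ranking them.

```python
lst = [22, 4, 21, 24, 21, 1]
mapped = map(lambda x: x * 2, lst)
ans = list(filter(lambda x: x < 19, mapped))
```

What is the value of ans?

Step 1: Map x * 2:
  22 -> 44
  4 -> 8
  21 -> 42
  24 -> 48
  21 -> 42
  1 -> 2
Step 2: Filter for < 19:
  44: removed
  8: kept
  42: removed
  48: removed
  42: removed
  2: kept
Therefore ans = [8, 2].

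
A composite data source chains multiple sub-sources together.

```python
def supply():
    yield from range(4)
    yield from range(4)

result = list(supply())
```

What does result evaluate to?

Step 1: Trace yields in order:
  yield 0
  yield 1
  yield 2
  yield 3
  yield 0
  yield 1
  yield 2
  yield 3
Therefore result = [0, 1, 2, 3, 0, 1, 2, 3].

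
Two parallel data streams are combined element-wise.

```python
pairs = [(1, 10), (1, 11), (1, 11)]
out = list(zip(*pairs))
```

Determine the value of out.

Step 1: zip(*pairs) transposes: unzips [(1, 10), (1, 11), (1, 11)] into separate sequences.
Step 2: First elements: (1, 1, 1), second elements: (10, 11, 11).
Therefore out = [(1, 1, 1), (10, 11, 11)].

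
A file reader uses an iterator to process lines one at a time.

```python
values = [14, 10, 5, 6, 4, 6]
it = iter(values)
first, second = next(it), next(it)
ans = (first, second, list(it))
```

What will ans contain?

Step 1: Create iterator over [14, 10, 5, 6, 4, 6].
Step 2: first = 14, second = 10.
Step 3: Remaining elements: [5, 6, 4, 6].
Therefore ans = (14, 10, [5, 6, 4, 6]).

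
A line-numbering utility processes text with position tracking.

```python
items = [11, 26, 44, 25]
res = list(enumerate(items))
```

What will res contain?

Step 1: enumerate pairs each element with its index:
  (0, 11)
  (1, 26)
  (2, 44)
  (3, 25)
Therefore res = [(0, 11), (1, 26), (2, 44), (3, 25)].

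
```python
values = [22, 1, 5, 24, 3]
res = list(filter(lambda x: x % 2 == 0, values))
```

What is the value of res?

Step 1: Filter elements divisible by 2:
  22 % 2 = 0: kept
  1 % 2 = 1: removed
  5 % 2 = 1: removed
  24 % 2 = 0: kept
  3 % 2 = 1: removed
Therefore res = [22, 24].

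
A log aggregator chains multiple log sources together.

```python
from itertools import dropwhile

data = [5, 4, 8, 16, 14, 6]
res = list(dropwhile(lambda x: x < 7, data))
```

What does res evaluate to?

Step 1: dropwhile drops elements while < 7:
  5 < 7: dropped
  4 < 7: dropped
  8: kept (dropping stopped)
Step 2: Remaining elements kept regardless of condition.
Therefore res = [8, 16, 14, 6].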